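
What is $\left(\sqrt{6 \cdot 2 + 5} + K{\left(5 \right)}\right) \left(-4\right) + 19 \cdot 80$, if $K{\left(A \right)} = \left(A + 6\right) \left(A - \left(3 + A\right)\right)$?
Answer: $1652 - 4 \sqrt{17} \approx 1635.5$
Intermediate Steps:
$K{\left(A \right)} = -18 - 3 A$ ($K{\left(A \right)} = \left(6 + A\right) \left(-3\right) = -18 - 3 A$)
$\left(\sqrt{6 \cdot 2 + 5} + K{\left(5 \right)}\right) \left(-4\right) + 19 \cdot 80 = \left(\sqrt{6 \cdot 2 + 5} - 33\right) \left(-4\right) + 19 \cdot 80 = \left(\sqrt{12 + 5} - 33\right) \left(-4\right) + 1520 = \left(\sqrt{17} - 33\right) \left(-4\right) + 1520 = \left(-33 + \sqrt{17}\right) \left(-4\right) + 1520 = \left(132 - 4 \sqrt{17}\right) + 1520 = 1652 - 4 \sqrt{17}$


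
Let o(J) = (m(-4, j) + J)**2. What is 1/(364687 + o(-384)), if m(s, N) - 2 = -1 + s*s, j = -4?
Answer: 1/499376 ≈ 2.0025e-6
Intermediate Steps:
m(s, N) = 1 + s**2 (m(s, N) = 2 + (-1 + s*s) = 2 + (-1 + s**2) = 1 + s**2)
o(J) = (17 + J)**2 (o(J) = ((1 + (-4)**2) + J)**2 = ((1 + 16) + J)**2 = (17 + J)**2)
1/(364687 + o(-384)) = 1/(364687 + (17 - 384)**2) = 1/(364687 + (-367)**2) = 1/(364687 + 134689) = 1/499376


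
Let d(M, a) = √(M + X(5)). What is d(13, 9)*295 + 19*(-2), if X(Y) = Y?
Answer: -38 + 885*√2 ≈ 1213.6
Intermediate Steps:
d(M, a) = √(5 + M) (d(M, a) = √(M + 5) = √(5 + M))
d(13, 9)*295 + 19*(-2) = √(5 + 13)*295 + 19*(-2) = √18*295 - 38 = (3*√2)*295 - 38 = 885*√2 - 38 = -38 + 885*√2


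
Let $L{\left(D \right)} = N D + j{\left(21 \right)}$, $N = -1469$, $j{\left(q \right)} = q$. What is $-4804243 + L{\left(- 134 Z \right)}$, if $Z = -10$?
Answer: $-6772682$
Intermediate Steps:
$L{\left(D \right)} = 21 - 1469 D$ ($L{\left(D \right)} = - 1469 D + 21 = 21 - 1469 D$)
$-4804243 + L{\left(- 134 Z \right)} = -4804243 + \left(21 - 1469 \left(\left(-134\right) \left(-10\right)\right)\right) = -4804243 + \left(21 - 1968460\right) = -4804243 - 1968439 = -6772682$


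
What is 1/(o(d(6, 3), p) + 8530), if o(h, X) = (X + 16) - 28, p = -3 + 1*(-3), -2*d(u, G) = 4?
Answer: 1/8512 ≈ 0.00011748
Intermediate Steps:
d(u, G) = -2 (d(u, G) = -½*4 = -2)
p = -6 (p = -3 - 3 = -6)
o(h, X) = -12 + X (o(h, X) = (16 + X) - 28 = -12 + X)
1/(o(d(6, 3), p) + 8530) = 1/((-12 - 6) + 8530) = 1/(-18 + 8530) = 1/8512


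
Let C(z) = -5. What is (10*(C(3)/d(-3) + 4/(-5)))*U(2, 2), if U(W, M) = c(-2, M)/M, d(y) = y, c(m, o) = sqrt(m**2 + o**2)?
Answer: 26*sqrt(2)/3 ≈ 12.257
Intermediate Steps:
U(W, M) = sqrt(4 + M**2)/M (U(W, M) = sqrt((-2)**2 + M**2)/M = sqrt(4 + M**2)/M)
(10*(C(3)/d(-3) + 4/(-5)))*U(2, 2) = (10*(-5/(-3) + 4/(-5)))*(sqrt(4 + 2**2)/2) = (10*(-5*(-1/3) + 4*(-1/5)))*(sqrt(4 + 4)/2) = (10*(5/3 - 4/5))*(sqrt(8)/2) = (10*(13/15))*((2*sqrt(2))/2) = 26*sqrt(2)/3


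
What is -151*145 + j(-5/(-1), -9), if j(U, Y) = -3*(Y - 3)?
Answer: -21859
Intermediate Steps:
j(U, Y) = 9 - 3*Y (j(U, Y) = -3*(-3 + Y) = 9 - 3*Y)
-151*145 + j(-5/(-1), -9) = -151*145 + (9 - 3*(-9)) = -21895 + (9 + 27) = -21895 + 36 = -21859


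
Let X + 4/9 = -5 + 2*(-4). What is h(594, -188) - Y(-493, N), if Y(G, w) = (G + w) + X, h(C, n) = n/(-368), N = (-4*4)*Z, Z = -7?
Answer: 327023/828 ≈ 394.96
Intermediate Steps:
N = 112 (N = -4*4*(-7) = -16*(-7) = 112)
X = -121/9 (X = -4/9 + (-5 + 2*(-4)) = -4/9 + (-5 - 8) = -4/9 - 13 = -121/9 ≈ -13.444)
h(C, n) = -n/368 (h(C, n) = n*(-1/368) = -n/368)
Y(G, w) = -121/9 + G + w (Y(G, w) = (G + w) - 121/9 = -121/9 + G + w)
h(594, -188) - Y(-493, N) = -1/368*(-188) - (-121/9 - 493 + 112) = 47/92 - 1*(-3550/9) = 47/92 + 3550/9 = 327023/828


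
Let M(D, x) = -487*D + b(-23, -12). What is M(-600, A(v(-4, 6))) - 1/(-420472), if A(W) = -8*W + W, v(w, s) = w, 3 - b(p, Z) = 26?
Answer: 122852247545/420472 ≈ 2.9218e+5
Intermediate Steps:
b(p, Z) = -23 (b(p, Z) = 3 - 1*26 = 3 - 26 = -23)
A(W) = -7*W
M(D, x) = -23 - 487*D (M(D, x) = -487*D - 23 = -23 - 487*D)
M(-600, A(v(-4, 6))) - 1/(-420472) = (-23 - 487*(-600)) - 1/(-420472) = (-23 + 292200) - 1*(-1/420472) = 292177 + 1/420472 = 122852247545/420472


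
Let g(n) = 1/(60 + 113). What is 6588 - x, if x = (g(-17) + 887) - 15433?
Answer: 3656181/173 ≈ 21134.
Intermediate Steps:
g(n) = 1/173
x = -2516457/173 (x = (1/173 + 887) - 15433 = 153452/173 - 15433 = -2516457/173 ≈ -14546.)
6588 - x = 6588 - 1*(-2516457/173) = 6588 + 2516457/173 = 3656181/173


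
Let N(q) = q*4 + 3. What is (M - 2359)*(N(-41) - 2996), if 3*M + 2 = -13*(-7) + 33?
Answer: 21956935/3 ≈ 7.3190e+6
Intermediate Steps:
N(q) = 3 + 4*q (N(q) = 4*q + 3 = 3 + 4*q)
M = 122/3 (M = -⅔ + (-13*(-7) + 33)/3 = -⅔ + (91 + 33)/3 = -⅔ + (⅓)*124 = -⅔ + 124/3 = 122/3 ≈ 40.667)
(M - 2359)*(N(-41) - 2996) = (122/3 - 2359)*((3 + 4*(-41)) - 2996) = -6955*((3 - 164) - 2996)/3 = -6955*(-161 - 2996)/3 = -6955/3*(-3157) = 21956935/3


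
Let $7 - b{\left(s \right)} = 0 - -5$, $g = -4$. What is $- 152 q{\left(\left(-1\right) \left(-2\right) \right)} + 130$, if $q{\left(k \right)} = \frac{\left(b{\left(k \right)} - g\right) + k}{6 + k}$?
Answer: $-22$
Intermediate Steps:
$b{\left(s \right)} = 2$ ($b{\left(s \right)} = 7 - \left(0 - -5\right) = 7 - \left(0 + 5\right) = 7 - 5 = 2$)
$q{\left(k \right)} = 1$ ($q{\left(k \right)} = \frac{\left(2 - -4\right) + k}{6 + k} = \frac{\left(2 + 4\right) + k}{6 + k} = \frac{6 + k}{6 + k} = 1$)
$- 152 q{\left(\left(-1\right) \left(-2\right) \right)} + 130 = \left(-152\right) 1 + 130 = -152 + 130 = -22$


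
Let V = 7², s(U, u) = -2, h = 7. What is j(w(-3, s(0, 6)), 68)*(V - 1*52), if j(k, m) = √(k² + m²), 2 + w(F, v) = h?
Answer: -3*√4649 ≈ -204.55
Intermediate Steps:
w(F, v) = 5 (w(F, v) = -2 + 7 = 5)
V = 49
j(w(-3, s(0, 6)), 68)*(V - 1*52) = √(5² + 68²)*(49 - 1*52) = √(25 + 4624)*(49 - 52) = √4649*(-3) = -3*√4649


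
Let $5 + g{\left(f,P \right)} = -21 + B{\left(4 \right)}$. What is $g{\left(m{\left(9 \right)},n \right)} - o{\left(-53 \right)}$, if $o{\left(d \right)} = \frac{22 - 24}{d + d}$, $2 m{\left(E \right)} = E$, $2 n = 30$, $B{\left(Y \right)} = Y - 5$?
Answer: $- \frac{1432}{53} \approx -27.019$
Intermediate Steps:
$B{\left(Y \right)} = -5 + Y$
$n = 15$ ($n = \frac{1}{2} \cdot 30 = 15$)
$m{\left(E \right)} = \frac{E}{2}$
$g{\left(f,P \right)} = -27$ ($g{\left(f,P \right)} = -5 + \left(-21 + \left(-5 + 4\right)\right) = -5 - 22 = -27$)
$o{\left(d \right)} = - \frac{1}{d}$ ($o{\left(d \right)} = - \frac{2}{2 d} = - 2 \frac{1}{2 d} = - \frac{1}{d}$)
$g{\left(m{\left(9 \right)},n \right)} - o{\left(-53 \right)} = -27 - - \frac{1}{-53} = -27 - \left(-1\right) \left(- \frac{1}{53}\right) = -27 - \frac{1}{53} = - \frac{1432}{53}$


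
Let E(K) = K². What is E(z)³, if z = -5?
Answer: 15625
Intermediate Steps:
E(z)³ = ((-5)²)³ = 25³ = 15625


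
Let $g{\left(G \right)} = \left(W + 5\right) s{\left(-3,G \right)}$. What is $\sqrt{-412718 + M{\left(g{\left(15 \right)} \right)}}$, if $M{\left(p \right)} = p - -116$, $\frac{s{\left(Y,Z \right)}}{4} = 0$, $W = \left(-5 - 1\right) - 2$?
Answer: $i \sqrt{412602} \approx 642.34 i$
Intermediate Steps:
$W = -8$ ($W = -6 - 2 = -8$)
$s{\left(Y,Z \right)} = 0$ ($s{\left(Y,Z \right)} = 4 \cdot 0 = 0$)
$g{\left(G \right)} = 0$ ($g{\left(G \right)} = \left(-8 + 5\right) 0 = \left(-3\right) 0 = 0$)
$M{\left(p \right)} = 116 + p$ ($M{\left(p \right)} = p + 116 = 116 + p$)
$\sqrt{-412718 + M{\left(g{\left(15 \right)} \right)}} = \sqrt{-412718 + \left(116 + 0\right)} = \sqrt{-412718 + 116} = \sqrt{-412602} = i \sqrt{412602}$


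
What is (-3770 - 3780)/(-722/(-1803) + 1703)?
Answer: -13612650/3071231 ≈ -4.4323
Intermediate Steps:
(-3770 - 3780)/(-722/(-1803) + 1703) = -7550/(-722*(-1/1803) + 1703) = -7550/(722/1803 + 1703) = -7550/3071231/1803 = -7550*1803/3071231 = -13612650/3071231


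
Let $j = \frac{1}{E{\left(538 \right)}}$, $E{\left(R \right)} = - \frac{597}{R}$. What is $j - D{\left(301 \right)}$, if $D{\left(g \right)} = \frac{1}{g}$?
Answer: $- \frac{162535}{179697} \approx -0.9045$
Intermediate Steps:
$j = - \frac{538}{597}$ ($j = \frac{1}{\left(-597\right) \frac{1}{538}} = \frac{1}{- \frac{597}{538}} = - \frac{538}{597} \approx -0.90117$)
$j - D{\left(301 \right)} = - \frac{538}{597} - \frac{1}{301} = - \frac{162535}{179697}$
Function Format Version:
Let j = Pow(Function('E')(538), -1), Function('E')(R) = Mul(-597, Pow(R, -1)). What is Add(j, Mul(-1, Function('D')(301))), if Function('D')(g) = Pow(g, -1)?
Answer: Rational(-162535, 179697) ≈ -0.90450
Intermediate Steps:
j = Rational(-538, 597) (j = Pow(Mul(-597, Pow(538, -1)), -1) = Pow(Mul(-597, Rational(1, 538)), -1) = Pow(Rational(-597, 538), -1) = Rational(-538, 597) ≈ -0.90117)
Add(j, Mul(-1, Function('D')(301))) = Add(Rational(-538, 597), Mul(-1, Pow(301, -1))) = Add(Rational(-538, 597), Mul(-1, Rational(1, 301))) = Add(Rational(-538, 597), Rational(-1, 301)) = Rational(-162535, 179697)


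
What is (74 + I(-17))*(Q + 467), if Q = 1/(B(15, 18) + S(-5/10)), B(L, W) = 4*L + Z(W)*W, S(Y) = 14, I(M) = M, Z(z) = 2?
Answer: 2928147/110 ≈ 26620.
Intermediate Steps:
B(L, W) = 2*W + 4*L (B(L, W) = 4*L + 2*W = 2*W + 4*L)
Q = 1/110 (Q = 1/((2*18 + 4*15) + 14) = 1/((36 + 60) + 14) = 1/(96 + 14) = 1/110 ≈ 0.0090909)
(74 + I(-17))*(Q + 467) = (74 - 17)*(1/110 + 467) = 57*(51371/110) = 2928147/110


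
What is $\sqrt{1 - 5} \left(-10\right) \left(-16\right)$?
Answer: $320 i \approx 320.0 i$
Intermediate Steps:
$\sqrt{1 - 5} \left(-10\right) \left(-16\right) = \sqrt{-4} \left(-10\right) \left(-16\right) = 2 i \left(-10\right) \left(-16\right) = - 20 i \left(-16\right) = 320 i$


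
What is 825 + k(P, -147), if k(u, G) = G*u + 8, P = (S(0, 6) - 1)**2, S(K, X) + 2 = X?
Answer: -490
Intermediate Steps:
S(K, X) = -2 + X
P = 9 (P = ((-2 + 6) - 1)**2 = (4 - 1)**2 = 3**2 = 9)
k(u, G) = 8 + G*u
825 + k(P, -147) = 825 + (8 - 147*9) = 825 + (8 - 1323) = 825 - 1315 = -490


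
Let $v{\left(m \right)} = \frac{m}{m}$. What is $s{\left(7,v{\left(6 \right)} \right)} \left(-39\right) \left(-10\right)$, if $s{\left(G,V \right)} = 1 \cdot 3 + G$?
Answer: $3900$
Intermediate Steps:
$v{\left(m \right)} = 1$
$s{\left(G,V \right)} = 3 + G$
$s{\left(7,v{\left(6 \right)} \right)} \left(-39\right) \left(-10\right) = \left(3 + 7\right) \left(-39\right) \left(-10\right) = 10 \left(-39\right) \left(-10\right) = \left(-390\right) \left(-10\right) = 3900$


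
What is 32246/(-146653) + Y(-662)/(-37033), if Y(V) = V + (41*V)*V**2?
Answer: 60152060072528/187275881 ≈ 3.2120e+5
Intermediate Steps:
Y(V) = V + 41*V**3
32246/(-146653) + Y(-662)/(-37033) = 32246/(-146653) + (-662 + 41*(-662)**3)/(-37033) = 32246*(-1/146653) + (-662 + 41*(-290117528))*(-1/37033) = -32246/146653 + (-662 - 11894818648)*(-1/37033) = -32246/146653 - 11894819310*(-1/37033) = -32246/146653 + 11894819310/37033 = 60152060072528/187275881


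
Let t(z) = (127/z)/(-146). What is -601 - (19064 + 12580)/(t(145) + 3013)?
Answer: -39004738363/63785083 ≈ -611.50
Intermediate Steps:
t(z) = -127/(146*z) (t(z) = (127/z)*(-1/146) = -127/(146*z))
-601 - (19064 + 12580)/(t(145) + 3013) = -601 - (19064 + 12580)/(-127/146/145 + 3013) = -601 - 31644/(-127/146*1/145 + 3013) = -601 - 31644/(-127/21170 + 3013) = -601 - 31644/63785083/21170 = -601 - 31644*21170/63785083 = -601 - 1*669903480/63785083 = -601 - 669903480/63785083 = -39004738363/63785083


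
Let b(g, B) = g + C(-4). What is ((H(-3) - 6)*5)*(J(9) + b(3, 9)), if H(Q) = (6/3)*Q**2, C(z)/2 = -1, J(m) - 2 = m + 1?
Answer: 780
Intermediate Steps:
J(m) = 3 + m (J(m) = 2 + (m + 1) = 2 + (1 + m) = 3 + m)
C(z) = -2 (C(z) = 2*(-1) = -2)
H(Q) = 2*Q**2 (H(Q) = (6*(1/3))*Q**2 = 2*Q**2)
b(g, B) = -2 + g (b(g, B) = g - 2 = -2 + g)
((H(-3) - 6)*5)*(J(9) + b(3, 9)) = ((2*(-3)**2 - 6)*5)*((3 + 9) + (-2 + 3)) = ((2*9 - 6)*5)*(12 + 1) = ((18 - 6)*5)*13 = (12*5)*13 = 60*13 = 780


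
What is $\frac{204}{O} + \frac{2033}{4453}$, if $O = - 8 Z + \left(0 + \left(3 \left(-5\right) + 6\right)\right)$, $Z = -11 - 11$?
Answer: $\frac{1247923}{743651} \approx 1.6781$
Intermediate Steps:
$Z = -22$
$O = 167$ ($O = \left(-8\right) \left(-22\right) + \left(0 + \left(3 \left(-5\right) + 6\right)\right) = 176 + \left(0 + \left(-15 + 6\right)\right) = 176 + \left(0 - 9\right) = 176 - 9 = 167$)
$\frac{204}{O} + \frac{2033}{4453} = \frac{204}{167} + \frac{2033}{4453} = \frac{1247923}{743651}$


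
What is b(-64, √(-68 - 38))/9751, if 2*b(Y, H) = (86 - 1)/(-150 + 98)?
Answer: -85/1014104 ≈ -8.3818e-5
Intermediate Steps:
b(Y, H) = -85/104 (b(Y, H) = ((86 - 1)/(-150 + 98))/2 = (85/(-52))/2 = (85*(-1/52))/2 = (½)*(-85/52) = -85/104)
b(-64, √(-68 - 38))/9751 = -85/104/9751 = -85/104*1/9751 = -85/1014104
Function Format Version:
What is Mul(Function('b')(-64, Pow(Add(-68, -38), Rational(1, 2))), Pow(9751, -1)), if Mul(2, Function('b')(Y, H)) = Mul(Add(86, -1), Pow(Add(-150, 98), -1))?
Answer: Rational(-85, 1014104) ≈ -8.3818e-5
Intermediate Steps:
Function('b')(Y, H) = Rational(-85, 104) (Function('b')(Y, H) = Mul(Rational(1, 2), Mul(Add(86, -1), Pow(Add(-150, 98), -1))) = Mul(Rational(1, 2), Mul(85, Pow(-52, -1))) = Mul(Rational(1, 2), Mul(85, Rational(-1, 52))) = Mul(Rational(1, 2), Rational(-85, 52)) = Rational(-85, 104))
Mul(Function('b')(-64, Pow(Add(-68, -38), Rational(1, 2))), Pow(9751, -1)) = Mul(Rational(-85, 104), Pow(9751, -1)) = Mul(Rational(-85, 104), Rational(1, 9751)) = Rational(-85, 1014104)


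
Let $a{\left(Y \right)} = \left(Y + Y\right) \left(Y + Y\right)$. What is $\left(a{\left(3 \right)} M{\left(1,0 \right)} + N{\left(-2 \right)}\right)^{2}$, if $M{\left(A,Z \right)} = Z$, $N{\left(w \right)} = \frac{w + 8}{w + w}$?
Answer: $\frac{9}{4} \approx 2.25$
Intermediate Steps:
$N{\left(w \right)} = \frac{8 + w}{2 w}$
$a{\left(Y \right)} = 4 Y^{2}$ ($a{\left(Y \right)} = 2 Y 2 Y = 4 Y^{2}$)
$\left(a{\left(3 \right)} M{\left(1,0 \right)} + N{\left(-2 \right)}\right)^{2} = \left(4 \cdot 3^{2} \cdot 0 + \frac{8 - 2}{2 \left(-2\right)}\right)^{2} = \left(4 \cdot 9 \cdot 0 + \frac{1}{2} \left(- \frac{1}{2}\right) 6\right)^{2} = \left(36 \cdot 0 - \frac{3}{2}\right)^{2} = \left(0 - \frac{3}{2}\right)^{2} = \left(- \frac{3}{2}\right)^{2} = \frac{9}{4}$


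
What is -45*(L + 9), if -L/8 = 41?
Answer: 14355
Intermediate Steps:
L = -328 (L = -8*41 = -328)
-45*(L + 9) = -45*(-328 + 9) = -45*(-319) = 14355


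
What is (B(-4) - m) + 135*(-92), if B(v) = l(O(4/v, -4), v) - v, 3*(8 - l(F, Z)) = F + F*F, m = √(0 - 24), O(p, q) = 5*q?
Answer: -37604/3 - 2*I*√6 ≈ -12535.0 - 4.899*I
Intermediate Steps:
m = 2*I*√6 (m = √(-24) = 2*I*√6 ≈ 4.899*I)
l(F, Z) = 8 - F/3 - F²/3 (l(F, Z) = 8 - (F + F*F)/3 = 8 - (F + F²)/3 = 8 + (-F/3 - F²/3) = 8 - F/3 - F²/3)
B(v) = -356/3 - v (B(v) = (8 - 5*(-4)/3 - (5*(-4))²/3) - v = (8 - ⅓*(-20) - ⅓*(-20)²) - v = (8 + 20/3 - ⅓*400) - v = (8 + 20/3 - 400/3) - v = -356/3 - v)
(B(-4) - m) + 135*(-92) = ((-356/3 - 1*(-4)) - 2*I*√6) + 135*(-92) = ((-356/3 + 4) - 2*I*√6) - 12420 = (-344/3 - 2*I*√6) - 12420 = -37604/3 - 2*I*√6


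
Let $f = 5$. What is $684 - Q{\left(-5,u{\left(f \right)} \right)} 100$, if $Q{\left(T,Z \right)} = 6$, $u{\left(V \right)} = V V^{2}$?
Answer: $84$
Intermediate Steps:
$u{\left(V \right)} = V^{3}$
$684 - Q{\left(-5,u{\left(f \right)} \right)} 100 = 684 - 6 \cdot 100 = 684 - 600 = 84$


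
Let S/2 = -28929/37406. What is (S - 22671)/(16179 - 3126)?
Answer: -141348214/81376753 ≈ -1.7370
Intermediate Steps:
S = -28929/18703 (S = 2*(-28929/37406) = -28929/18703 ≈ -1.5468)
(S - 22671)/(16179 - 3126) = (-28929/18703 - 22671)/(16179 - 3126) = -424044642/18703/13053 = -424044642/18703*1/13053 = -141348214/81376753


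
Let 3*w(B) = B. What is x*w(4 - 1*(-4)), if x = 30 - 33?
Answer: -8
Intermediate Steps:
w(B) = B/3
x = -3
x*w(4 - 1*(-4)) = -(4 - 1*(-4)) = -(4 + 4) = -8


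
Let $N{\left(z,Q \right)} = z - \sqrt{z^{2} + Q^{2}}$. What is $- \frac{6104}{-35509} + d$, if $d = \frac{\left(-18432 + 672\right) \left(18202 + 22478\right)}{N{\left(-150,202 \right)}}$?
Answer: $- \frac{962041013653096}{362227309} + \frac{361238400 \sqrt{15826}}{10201} \approx 1.799 \cdot 10^{6}$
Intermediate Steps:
$N{\left(z,Q \right)} = z - \sqrt{Q^{2} + z^{2}}$
$d = - \frac{722476800}{-150 - 2 \sqrt{15826}}$ ($d = \frac{\left(-18432 + 672\right) \left(18202 + 22478\right)}{-150 - \sqrt{202^{2} + \left(-150\right)^{2}}} = \frac{\left(-17760\right) 40680}{-150 - \sqrt{40804 + 22500}} = - \frac{722476800}{-150 - \sqrt{63304}} = - \frac{722476800}{-150 - 2 \sqrt{15826}} \approx 1.799 \cdot 10^{6}$)
$- \frac{6104}{-35509} + d = - \frac{6104}{-35509} - \left(\frac{27092880000}{10201} - \frac{361238400 \sqrt{15826}}{10201}\right) = \left(-6104\right) \left(- \frac{1}{35509}\right) - \left(\frac{27092880000}{10201} - \frac{361238400 \sqrt{15826}}{10201}\right) = \frac{6104}{35509} - \left(\frac{27092880000}{10201} - \frac{361238400 \sqrt{15826}}{10201}\right) = - \frac{962041013653096}{362227309} + \frac{361238400 \sqrt{15826}}{10201}$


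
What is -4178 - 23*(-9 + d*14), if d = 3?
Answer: -4937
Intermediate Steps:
-4178 - 23*(-9 + d*14) = -4178 - 23*(-9 + 3*14) = -4178 - 23*(-9 + 42) = -4178 - 23*33 = -4178 - 759 = -4937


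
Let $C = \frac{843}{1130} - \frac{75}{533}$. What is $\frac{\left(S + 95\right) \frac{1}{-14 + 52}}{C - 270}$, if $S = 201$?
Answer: $- \frac{89138920}{3082820889} \approx -0.028915$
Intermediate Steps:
$C = \frac{364569}{602290}$ ($C = 843 \cdot \frac{1}{1130} - \frac{75}{533} = \frac{843}{1130} - \frac{75}{533} = \frac{364569}{602290} \approx 0.6053$)
$\frac{\left(S + 95\right) \frac{1}{-14 + 52}}{C - 270} = \frac{\left(201 + 95\right) \frac{1}{-14 + 52}}{\frac{364569}{602290} - 270} = \frac{296 \cdot \frac{1}{38}}{- \frac{162253731}{602290}} = - \frac{602290 \cdot 296 \cdot \frac{1}{38}}{162253731} = \left(- \frac{602290}{162253731}\right) \frac{148}{19} = - \frac{89138920}{3082820889}$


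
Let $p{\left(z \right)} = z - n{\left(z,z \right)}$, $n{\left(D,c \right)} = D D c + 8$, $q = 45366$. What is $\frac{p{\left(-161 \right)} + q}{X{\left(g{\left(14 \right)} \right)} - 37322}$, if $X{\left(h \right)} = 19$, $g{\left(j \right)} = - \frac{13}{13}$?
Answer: $- \frac{4218478}{37303} \approx -113.09$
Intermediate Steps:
$g{\left(j \right)} = -1$ ($g{\left(j \right)} = \left(-13\right) \frac{1}{13} = -1$)
$n{\left(D,c \right)} = 8 + c D^{2}$ ($n{\left(D,c \right)} = D^{2} c + 8 = c D^{2} + 8 = 8 + c D^{2}$)
$p{\left(z \right)} = -8 + z - z^{3}$ ($p{\left(z \right)} = z - \left(8 + z z^{2}\right) = z - \left(8 + z^{3}\right) = -8 + z - z^{3}$)
$\frac{p{\left(-161 \right)} + q}{X{\left(g{\left(14 \right)} \right)} - 37322} = \frac{\left(-8 - 161 - \left(-161\right)^{3}\right) + 45366}{19 - 37322} = \frac{\left(-8 - 161 - -4173281\right) + 45366}{-37303} = \left(\left(-8 - 161 + 4173281\right) + 45366\right) \left(- \frac{1}{37303}\right) = \left(4173112 + 45366\right) \left(- \frac{1}{37303}\right) = 4218478 \left(- \frac{1}{37303}\right) = - \frac{4218478}{37303}$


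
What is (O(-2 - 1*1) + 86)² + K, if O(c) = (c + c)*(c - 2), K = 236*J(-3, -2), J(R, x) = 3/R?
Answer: 13220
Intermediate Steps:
K = -236 (K = 236*(3/(-3)) = 236*(3*(-⅓)) = 236*(-1) = -236)
O(c) = 2*c*(-2 + c) (O(c) = (2*c)*(-2 + c) = 2*c*(-2 + c))
(O(-2 - 1*1) + 86)² + K = (2*(-2 - 1*1)*(-2 + (-2 - 1*1)) + 86)² - 236 = (2*(-2 - 1)*(-2 + (-2 - 1)) + 86)² - 236 = (2*(-3)*(-2 - 3) + 86)² - 236 = (2*(-3)*(-5) + 86)² - 236 = (30 + 86)² - 236 = 116² - 236 = 13456 - 236 = 13220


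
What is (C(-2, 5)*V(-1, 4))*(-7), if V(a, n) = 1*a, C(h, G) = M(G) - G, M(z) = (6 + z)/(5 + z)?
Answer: -273/10 ≈ -27.300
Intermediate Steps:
M(z) = (6 + z)/(5 + z)
C(h, G) = -G + (6 + G)/(5 + G) (C(h, G) = (6 + G)/(5 + G) - G = -G + (6 + G)/(5 + G))
V(a, n) = a
(C(-2, 5)*V(-1, 4))*(-7) = (((6 + 5 - 1*5*(5 + 5))/(5 + 5))*(-1))*(-7) = (((6 + 5 - 1*5*10)/10)*(-1))*(-7) = (((6 + 5 - 50)/10)*(-1))*(-7) = (((1/10)*(-39))*(-1))*(-7) = -39/10*(-1)*(-7) = (39/10)*(-7) = -273/10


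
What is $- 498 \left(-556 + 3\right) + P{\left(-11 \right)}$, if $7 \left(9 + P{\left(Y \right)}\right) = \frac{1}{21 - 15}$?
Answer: $\frac{11566171}{42} \approx 2.7539 \cdot 10^{5}$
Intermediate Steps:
$P{\left(Y \right)} = - \frac{377}{42}$ ($P{\left(Y \right)} = -9 + \frac{1}{7 \left(21 - 15\right)} = -9 + \frac{1}{7 \cdot 6} = -9 + \frac{1}{7} \cdot \frac{1}{6} = -9 + \frac{1}{42} = - \frac{377}{42}$)
$- 498 \left(-556 + 3\right) + P{\left(-11 \right)} = - 498 \left(-556 + 3\right) - \frac{377}{42} = \left(-498\right) \left(-553\right) - \frac{377}{42} = 275394 - \frac{377}{42} = \frac{11566171}{42}$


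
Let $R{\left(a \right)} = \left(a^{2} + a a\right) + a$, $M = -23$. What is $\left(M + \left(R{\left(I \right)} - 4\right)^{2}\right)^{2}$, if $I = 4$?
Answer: $1002001$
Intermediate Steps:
$R{\left(a \right)} = a + 2 a^{2}$ ($R{\left(a \right)} = \left(a^{2} + a^{2}\right) + a = 2 a^{2} + a = a + 2 a^{2}$)
$\left(M + \left(R{\left(I \right)} - 4\right)^{2}\right)^{2} = \left(-23 + \left(4 \left(1 + 2 \cdot 4\right) - 4\right)^{2}\right)^{2} = \left(-23 + \left(4 \left(1 + 8\right) - 4\right)^{2}\right)^{2} = \left(-23 + \left(4 \cdot 9 - 4\right)^{2}\right)^{2} = \left(-23 + \left(36 - 4\right)^{2}\right)^{2} = \left(-23 + 32^{2}\right)^{2} = \left(-23 + 1024\right)^{2} = 1001^{2} = 1002001$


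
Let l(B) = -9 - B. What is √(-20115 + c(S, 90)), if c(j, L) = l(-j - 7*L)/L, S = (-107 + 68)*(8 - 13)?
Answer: I*√4523835/15 ≈ 141.8*I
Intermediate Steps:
S = 195 (S = -39*(-5) = 195)
c(j, L) = (-9 + j + 7*L)/L (c(j, L) = (-9 - (-j - 7*L))/L = (-9 + (j + 7*L))/L = (-9 + j + 7*L)/L)
√(-20115 + c(S, 90)) = √(-20115 + (-9 + 195 + 7*90)/90) = √(-20115 + (-9 + 195 + 630)/90) = √(-20115 + (1/90)*816) = √(-20115 + 136/15) = √(-301589/15) = I*√4523835/15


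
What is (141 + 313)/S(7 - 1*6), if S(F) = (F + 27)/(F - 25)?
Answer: -2724/7 ≈ -389.14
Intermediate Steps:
S(F) = (27 + F)/(-25 + F)
(141 + 313)/S(7 - 1*6) = (141 + 313)/(((27 + (7 - 1*6))/(-25 + (7 - 1*6)))) = 454/(((27 + (7 - 6))/(-25 + (7 - 6)))) = 454/(((27 + 1)/(-25 + 1))) = 454/((28/(-24))) = 454/((-1/24*28)) = 454/(-7/6) = 454*(-6/7) = -2724/7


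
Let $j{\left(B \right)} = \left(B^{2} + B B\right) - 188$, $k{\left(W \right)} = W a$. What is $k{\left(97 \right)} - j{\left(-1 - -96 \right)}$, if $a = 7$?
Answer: $-17183$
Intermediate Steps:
$k{\left(W \right)} = 7 W$ ($k{\left(W \right)} = W 7 = 7 W$)
$j{\left(B \right)} = -188 + 2 B^{2}$ ($j{\left(B \right)} = \left(B^{2} + B^{2}\right) - 188 = 2 B^{2} - 188 = -188 + 2 B^{2}$)
$k{\left(97 \right)} - j{\left(-1 - -96 \right)} = 7 \cdot 97 - \left(-188 + 2 \left(-1 - -96\right)^{2}\right) = 679 - \left(-188 + 2 \left(-1 + 96\right)^{2}\right) = 679 - \left(-188 + 2 \cdot 95^{2}\right) = 679 - \left(-188 + 2 \cdot 9025\right) = 679 - \left(-188 + 18050\right) = 679 - 17862 = -17183$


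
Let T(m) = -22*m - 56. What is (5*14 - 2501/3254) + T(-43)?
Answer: 3121339/3254 ≈ 959.23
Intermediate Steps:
T(m) = -56 - 22*m
(5*14 - 2501/3254) + T(-43) = (5*14 - 2501/3254) + (-56 - 22*(-43)) = (70 - 2501*1/3254) + (-56 + 946) = (70 - 2501/3254) + 890 = 225279/3254 + 890 = 3121339/3254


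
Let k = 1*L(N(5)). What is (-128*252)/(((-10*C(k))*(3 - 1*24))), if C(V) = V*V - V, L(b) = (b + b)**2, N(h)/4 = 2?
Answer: -1/425 ≈ -0.0023529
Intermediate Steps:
N(h) = 8 (N(h) = 4*2 = 8)
L(b) = 4*b**2 (L(b) = (2*b)**2 = 4*b**2)
k = 256 (k = 1*(4*8**2) = 1*(4*64) = 1*256 = 256)
C(V) = V**2 - V
(-128*252)/(((-10*C(k))*(3 - 1*24))) = (-128*252)/(((-2560*(-1 + 256))*(3 - 1*24))) = -32256*(-1/(652800*(3 - 24))) = -32256/(-10*65280*(-21)) = -32256/((-652800*(-21))) = -32256/13708800 = -32256*1/13708800 = -1/425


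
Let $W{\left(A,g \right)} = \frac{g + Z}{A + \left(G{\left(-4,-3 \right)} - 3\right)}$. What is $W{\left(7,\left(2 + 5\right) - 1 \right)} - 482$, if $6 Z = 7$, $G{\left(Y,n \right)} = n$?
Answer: $- \frac{2849}{6} \approx -474.83$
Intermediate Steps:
$Z = \frac{7}{6}$ ($Z = \frac{1}{6} \cdot 7 = \frac{7}{6} \approx 1.1667$)
$W{\left(A,g \right)} = \frac{\frac{7}{6} + g}{-6 + A}$ ($W{\left(A,g \right)} = \frac{g + \frac{7}{6}}{A - 6} = \frac{\frac{7}{6} + g}{A - 6} = \frac{\frac{7}{6} + g}{-6 + A}$)
$W{\left(7,\left(2 + 5\right) - 1 \right)} - 482 = \frac{\frac{7}{6} + \left(\left(2 + 5\right) - 1\right)}{-6 + 7} - 482 = \frac{\frac{7}{6} + \left(7 - 1\right)}{1} - 482 = 1 \left(\frac{7}{6} + 6\right) - 482 = 1 \cdot \frac{43}{6} - 482 = \frac{43}{6} - 482 = - \frac{2849}{6}$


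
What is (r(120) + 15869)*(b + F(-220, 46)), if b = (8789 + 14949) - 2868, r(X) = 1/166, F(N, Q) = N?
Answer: 27198682875/83 ≈ 3.2769e+8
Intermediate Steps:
r(X) = 1/166
b = 20870 (b = 23738 - 2868 = 20870)
(r(120) + 15869)*(b + F(-220, 46)) = (1/166 + 15869)*(20870 - 220) = (2634255/166)*20650 = 27198682875/83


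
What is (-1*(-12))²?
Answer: 144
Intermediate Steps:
(-1*(-12))² = 12² = 144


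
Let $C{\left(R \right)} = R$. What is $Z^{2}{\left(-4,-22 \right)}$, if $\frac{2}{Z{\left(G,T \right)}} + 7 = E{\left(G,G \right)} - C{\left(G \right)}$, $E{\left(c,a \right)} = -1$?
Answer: $\frac{1}{4} \approx 0.25$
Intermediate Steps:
$Z{\left(G,T \right)} = \frac{2}{-8 - G}$ ($Z{\left(G,T \right)} = \frac{2}{-7 - \left(1 + G\right)} = \frac{2}{-8 - G}$)
$Z^{2}{\left(-4,-22 \right)} = \left(- \frac{2}{8 - 4}\right)^{2} = \left(- \frac{2}{4}\right)^{2} = \left(\left(-2\right) \frac{1}{4}\right)^{2} = \left(- \frac{1}{2}\right)^{2} = \frac{1}{4}$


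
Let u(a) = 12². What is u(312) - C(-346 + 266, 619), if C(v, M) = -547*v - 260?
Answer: -43356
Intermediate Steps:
u(a) = 144
C(v, M) = -260 - 547*v
u(312) - C(-346 + 266, 619) = 144 - (-260 - 547*(-346 + 266)) = 144 - (-260 - 547*(-80)) = 144 - (-260 + 43760) = 144 - 1*43500 = 144 - 43500 = -43356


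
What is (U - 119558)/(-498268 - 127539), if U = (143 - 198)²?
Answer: 116533/625807 ≈ 0.18621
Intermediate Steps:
U = 3025 (U = (-55)² = 3025)
(U - 119558)/(-498268 - 127539) = (3025 - 119558)/(-498268 - 127539) = -116533/(-625807) = -116533*(-1/625807) = 116533/625807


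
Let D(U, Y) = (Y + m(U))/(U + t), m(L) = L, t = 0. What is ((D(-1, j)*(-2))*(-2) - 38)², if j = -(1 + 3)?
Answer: 324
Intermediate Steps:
j = -4 (j = -1*4 = -4)
D(U, Y) = (U + Y)/U (D(U, Y) = (Y + U)/(U + 0) = (U + Y)/U)
((D(-1, j)*(-2))*(-2) - 38)² = ((((-1 - 4)/(-1))*(-2))*(-2) - 38)² = ((-1*(-5)*(-2))*(-2) - 38)² = ((5*(-2))*(-2) - 38)² = (-10*(-2) - 38)² = (20 - 38)² = (-18)² = 324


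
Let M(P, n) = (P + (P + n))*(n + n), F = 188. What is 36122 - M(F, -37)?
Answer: 61208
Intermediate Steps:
M(P, n) = 2*n*(n + 2*P) (M(P, n) = (n + 2*P)*(2*n) = 2*n*(n + 2*P))
36122 - M(F, -37) = 36122 - 2*(-37)*(-37 + 2*188) = 36122 - 2*(-37)*(-37 + 376) = 36122 - 2*(-37)*339 = 36122 - 1*(-25086) = 36122 + 25086 = 61208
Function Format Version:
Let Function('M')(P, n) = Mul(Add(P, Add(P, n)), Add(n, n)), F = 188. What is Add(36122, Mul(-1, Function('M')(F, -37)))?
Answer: 61208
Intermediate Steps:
Function('M')(P, n) = Mul(2, n, Add(n, Mul(2, P))) (Function('M')(P, n) = Mul(Add(n, Mul(2, P)), Mul(2, n)) = Mul(2, n, Add(n, Mul(2, P))))
Add(36122, Mul(-1, Function('M')(F, -37))) = Add(36122, Mul(-1, Mul(2, -37, Add(-37, Mul(2, 188))))) = Add(36122, Mul(-1, Mul(2, -37, Add(-37, 376)))) = Add(36122, Mul(-1, Mul(2, -37, 339))) = Add(36122, Mul(-1, -25086)) = Add(36122, 25086) = 61208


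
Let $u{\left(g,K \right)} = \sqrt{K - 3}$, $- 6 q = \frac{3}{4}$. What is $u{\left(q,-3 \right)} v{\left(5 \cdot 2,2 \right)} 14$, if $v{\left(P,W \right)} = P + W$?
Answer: $168 i \sqrt{6} \approx 411.51 i$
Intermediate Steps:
$q = - \frac{1}{8}$ ($q = - \frac{3 \cdot \frac{1}{4}}{6} = \left(- \frac{1}{6}\right) \frac{3}{4} = - \frac{1}{8} \approx -0.125$)
$u{\left(g,K \right)} = \sqrt{-3 + K}$
$u{\left(q,-3 \right)} v{\left(5 \cdot 2,2 \right)} 14 = \sqrt{-3 - 3} \left(5 \cdot 2 + 2\right) 14 = \sqrt{-6} \left(10 + 2\right) 14 = i \sqrt{6} \cdot 12 \cdot 14 = 12 i \sqrt{6} \cdot 14 = 168 i \sqrt{6}$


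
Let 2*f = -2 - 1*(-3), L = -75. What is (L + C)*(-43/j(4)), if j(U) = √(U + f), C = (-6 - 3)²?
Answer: -86*√2 ≈ -121.62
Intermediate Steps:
C = 81 (C = (-9)² = 81)
f = ½ (f = (-2 - 1*(-3))/2 = (-2 + 3)/2 = (½)*1 = ½ ≈ 0.50000)
j(U) = √(½ + U) (j(U) = √(U + ½) = √(½ + U))
(L + C)*(-43/j(4)) = (-75 + 81)*(-43*2/√(2 + 4*4)) = 6*(-43*2/√(2 + 16)) = 6*(-43*√2/3) = -86*√2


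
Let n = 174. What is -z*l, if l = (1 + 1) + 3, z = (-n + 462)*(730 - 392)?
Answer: -486720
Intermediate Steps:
z = 97344 (z = (-1*174 + 462)*(730 - 392) = (-174 + 462)*338 = 288*338 = 97344)
l = 5 (l = 2 + 3 = 5)
-z*l = -97344*5 = -1*486720 = -486720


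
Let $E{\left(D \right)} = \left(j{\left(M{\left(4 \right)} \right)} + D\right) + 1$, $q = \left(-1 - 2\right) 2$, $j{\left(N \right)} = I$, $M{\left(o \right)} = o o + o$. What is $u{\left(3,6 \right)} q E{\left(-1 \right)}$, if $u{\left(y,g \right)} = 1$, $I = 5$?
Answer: $-30$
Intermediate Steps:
$M{\left(o \right)} = o + o^{2}$ ($M{\left(o \right)} = o^{2} + o = o + o^{2}$)
$j{\left(N \right)} = 5$
$q = -6$ ($q = \left(-3\right) 2 = -6$)
$E{\left(D \right)} = 6 + D$ ($E{\left(D \right)} = \left(5 + D\right) + 1 = 6 + D$)
$u{\left(3,6 \right)} q E{\left(-1 \right)} = 1 \left(-6\right) \left(6 - 1\right) = \left(-6\right) 5 = -30$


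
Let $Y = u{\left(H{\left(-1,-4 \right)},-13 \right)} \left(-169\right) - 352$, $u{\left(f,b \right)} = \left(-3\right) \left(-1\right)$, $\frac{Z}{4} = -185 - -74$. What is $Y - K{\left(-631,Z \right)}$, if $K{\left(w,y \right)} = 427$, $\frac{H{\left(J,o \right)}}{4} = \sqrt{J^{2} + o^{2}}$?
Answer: $-1286$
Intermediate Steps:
$Z = -444$ ($Z = 4 \left(-185 - -74\right) = 4 \left(-185 + 74\right) = 4 \left(-111\right) = -444$)
$H{\left(J,o \right)} = 4 \sqrt{J^{2} + o^{2}}$
$u{\left(f,b \right)} = 3$
$Y = -859$ ($Y = 3 \left(-169\right) - 352 = -507 - 352 = -859$)
$Y - K{\left(-631,Z \right)} = -859 - 427 = -1286$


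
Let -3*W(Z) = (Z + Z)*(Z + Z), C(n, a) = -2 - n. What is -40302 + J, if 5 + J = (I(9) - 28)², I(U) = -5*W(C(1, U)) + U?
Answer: -38626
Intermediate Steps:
W(Z) = -4*Z²/3 (W(Z) = -(Z + Z)*(Z + Z)/3 = -2*Z*2*Z/3 = -4*Z²/3)
I(U) = 60 + U (I(U) = -(-20)*(-2 - 1*1)²/3 + U = -(-20)*(-2 - 1)²/3 + U = -(-20)*(-3)²/3 + U = -(-20)*9/3 + U = -5*(-12) + U = 60 + U)
J = 1676 (J = -5 + ((60 + 9) - 28)² = -5 + (69 - 28)² = -5 + 41² = -5 + 1681 = 1676)
-40302 + J = -40302 + 1676 = -38626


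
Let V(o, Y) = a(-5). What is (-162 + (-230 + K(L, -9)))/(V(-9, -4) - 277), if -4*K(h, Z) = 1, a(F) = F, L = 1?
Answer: 523/376 ≈ 1.3910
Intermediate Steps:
K(h, Z) = -¼ (K(h, Z) = -¼*1 = -¼)
V(o, Y) = -5
(-162 + (-230 + K(L, -9)))/(V(-9, -4) - 277) = (-162 + (-230 - ¼))/(-5 - 277) = (-162 - 921/4)/(-282) = -1569/4*(-1/282) = 523/376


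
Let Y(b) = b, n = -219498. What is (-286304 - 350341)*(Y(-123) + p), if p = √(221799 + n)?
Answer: 78307335 - 636645*√2301 ≈ 4.7768e+7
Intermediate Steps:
p = √2301 (p = √(221799 - 219498) = √2301 ≈ 47.969)
(-286304 - 350341)*(Y(-123) + p) = (-286304 - 350341)*(-123 + √2301) = -636645*(-123 + √2301) = 78307335 - 636645*√2301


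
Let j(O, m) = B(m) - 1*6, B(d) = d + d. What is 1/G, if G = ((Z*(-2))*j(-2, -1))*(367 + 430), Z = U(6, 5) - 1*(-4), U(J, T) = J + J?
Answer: 1/204032 ≈ 4.9012e-6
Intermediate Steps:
U(J, T) = 2*J
B(d) = 2*d
j(O, m) = -6 + 2*m (j(O, m) = 2*m - 1*6 = 2*m - 6 = -6 + 2*m)
Z = 16 (Z = 2*6 - 1*(-4) = 12 + 4 = 16)
G = 204032 (G = ((16*(-2))*(-6 + 2*(-1)))*(367 + 430) = -32*(-6 - 2)*797 = -32*(-8)*797 = 256*797 = 204032)
1/G = 1/204032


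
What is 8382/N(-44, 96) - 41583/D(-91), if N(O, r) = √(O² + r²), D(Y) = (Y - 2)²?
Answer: -13861/2883 + 4191*√697/1394 ≈ 74.565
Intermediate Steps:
D(Y) = (-2 + Y)²
8382/N(-44, 96) - 41583/D(-91) = 8382/(√((-44)² + 96²)) - 41583/(-2 - 91)² = 8382/(√(1936 + 9216)) - 41583/((-93)²) = 8382/(√11152) - 41583/8649 = 8382/((4*√697)) - 41583*1/8649 = 8382*(√697/2788) - 13861/2883 = 4191*√697/1394 - 13861/2883 = -13861/2883 + 4191*√697/1394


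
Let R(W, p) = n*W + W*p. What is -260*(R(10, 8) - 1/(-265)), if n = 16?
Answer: -3307252/53 ≈ -62401.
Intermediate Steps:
R(W, p) = 16*W + W*p
-260*(R(10, 8) - 1/(-265)) = -260*(10*(16 + 8) - 1/(-265)) = -260*(10*24 - 1*(-1/265)) = -260*(240 + 1/265) = -260*63601/265 = -3307252/53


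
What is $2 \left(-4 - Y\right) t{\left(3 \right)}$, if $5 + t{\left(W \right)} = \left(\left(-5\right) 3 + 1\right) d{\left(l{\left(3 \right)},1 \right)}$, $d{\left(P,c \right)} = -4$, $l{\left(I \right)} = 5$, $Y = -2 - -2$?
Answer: $-408$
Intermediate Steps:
$Y = 0$ ($Y = -2 + 2 = 0$)
$t{\left(W \right)} = 51$ ($t{\left(W \right)} = -5 + \left(\left(-5\right) 3 + 1\right) \left(-4\right) = -5 + \left(-15 + 1\right) \left(-4\right) = -5 - -56 = -5 + 56 = 51$)
$2 \left(-4 - Y\right) t{\left(3 \right)} = 2 \left(-4 - 0\right) 51 = 2 \left(-4 + 0\right) 51 = 2 \left(-4\right) 51 = \left(-8\right) 51 = -408$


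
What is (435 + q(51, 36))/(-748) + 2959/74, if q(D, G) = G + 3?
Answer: 272282/6919 ≈ 39.353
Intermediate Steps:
q(D, G) = 3 + G
(435 + q(51, 36))/(-748) + 2959/74 = (435 + (3 + 36))/(-748) + 2959/74 = (435 + 39)*(-1/748) + 2959*(1/74) = 474*(-1/748) + 2959/74 = -237/374 + 2959/74 = 272282/6919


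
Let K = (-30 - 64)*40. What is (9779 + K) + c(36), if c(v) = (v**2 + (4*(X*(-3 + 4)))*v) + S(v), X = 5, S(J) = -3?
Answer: 8032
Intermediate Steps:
K = -3760 (K = -94*40 = -3760)
c(v) = -3 + v**2 + 20*v (c(v) = (v**2 + (4*(5*(-3 + 4)))*v) - 3 = (v**2 + (4*(5*1))*v) - 3 = (v**2 + (4*5)*v) - 3 = (v**2 + 20*v) - 3 = -3 + v**2 + 20*v)
(9779 + K) + c(36) = (9779 - 3760) + (-3 + 36**2 + 20*36) = 6019 + (-3 + 1296 + 720) = 6019 + 2013 = 8032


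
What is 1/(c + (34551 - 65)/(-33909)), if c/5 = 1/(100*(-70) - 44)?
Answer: -26539444/27009881 ≈ -0.98258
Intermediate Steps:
c = -5/7044 (c = 5/(100*(-70) - 44) = 5/(-7000 - 44) = 5/(-7044) = 5*(-1/7044) = -5/7044 ≈ -0.00070982)
1/(c + (34551 - 65)/(-33909)) = 1/(-5/7044 + (34551 - 65)/(-33909)) = 1/(-5/7044 + 34486*(-1/33909)) = 1/(-5/7044 - 34486/33909) = 1/(-27009881/26539444) = -26539444/27009881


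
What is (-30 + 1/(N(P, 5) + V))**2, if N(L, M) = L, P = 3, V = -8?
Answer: 22801/25 ≈ 912.04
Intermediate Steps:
(-30 + 1/(N(P, 5) + V))**2 = (-30 + 1/(3 - 8))**2 = (-30 + 1/(-5))**2 = (-30 - 1/5)**2 = (-151/5)**2 = 22801/25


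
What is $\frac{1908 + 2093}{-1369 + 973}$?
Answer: $- \frac{4001}{396} \approx -10.104$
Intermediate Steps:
$\frac{1908 + 2093}{-1369 + 973} = \frac{4001}{-396} = 4001 \left(- \frac{1}{396}\right) = - \frac{4001}{396}$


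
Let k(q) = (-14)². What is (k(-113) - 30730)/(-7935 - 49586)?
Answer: 30534/57521 ≈ 0.53083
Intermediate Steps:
k(q) = 196
(k(-113) - 30730)/(-7935 - 49586) = (196 - 30730)/(-7935 - 49586) = -30534/(-57521) = -30534*(-1/57521) = 30534/57521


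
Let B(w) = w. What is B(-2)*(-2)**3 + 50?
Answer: 66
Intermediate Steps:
B(-2)*(-2)**3 + 50 = -2*(-2)**3 + 50 = -2*(-8) + 50 = 16 + 50 = 66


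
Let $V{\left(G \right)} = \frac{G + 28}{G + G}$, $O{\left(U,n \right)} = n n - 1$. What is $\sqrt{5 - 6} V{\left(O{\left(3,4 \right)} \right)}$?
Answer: $\frac{43 i}{30} \approx 1.4333 i$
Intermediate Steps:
$O{\left(U,n \right)} = -1 + n^{2}$ ($O{\left(U,n \right)} = n^{2} - 1 = -1 + n^{2}$)
$V{\left(G \right)} = \frac{28 + G}{2 G}$
$\sqrt{5 - 6} V{\left(O{\left(3,4 \right)} \right)} = \sqrt{5 - 6} \frac{28 - \left(1 - 4^{2}\right)}{2 \left(-1 + 4^{2}\right)} = \sqrt{-1} \frac{28 + \left(-1 + 16\right)}{2 \left(-1 + 16\right)} = i \frac{28 + 15}{2 \cdot 15} = i \frac{1}{2} \cdot \frac{1}{15} \cdot 43 = i \frac{43}{30} = \frac{43 i}{30}$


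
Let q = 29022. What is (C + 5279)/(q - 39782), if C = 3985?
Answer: -1158/1345 ≈ -0.86097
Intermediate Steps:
(C + 5279)/(q - 39782) = (3985 + 5279)/(29022 - 39782) = 9264/(-10760) = 9264*(-1/10760) = -1158/1345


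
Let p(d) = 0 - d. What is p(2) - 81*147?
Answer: -11909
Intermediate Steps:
p(d) = -d
p(2) - 81*147 = -1*2 - 81*147 = -2 - 11907 = -11909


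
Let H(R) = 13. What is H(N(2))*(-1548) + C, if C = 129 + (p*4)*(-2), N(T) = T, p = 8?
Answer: -20059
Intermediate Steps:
C = 65 (C = 129 + (8*4)*(-2) = 129 + 32*(-2) = 129 - 64 = 65)
H(N(2))*(-1548) + C = 13*(-1548) + 65 = -20124 + 65 = -20059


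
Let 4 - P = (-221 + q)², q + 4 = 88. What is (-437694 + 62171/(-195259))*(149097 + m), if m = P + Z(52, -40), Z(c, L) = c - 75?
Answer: -11136696439479353/195259 ≈ -5.7036e+10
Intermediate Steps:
q = 84 (q = -4 + 88 = 84)
Z(c, L) = -75 + c
P = -18765 (P = 4 - (-221 + 84)² = 4 - 1*(-137)² = 4 - 1*18769 = 4 - 18769 = -18765)
m = -18788 (m = -18765 + (-75 + 52) = -18765 - 23 = -18788)
(-437694 + 62171/(-195259))*(149097 + m) = (-437694 + 62171/(-195259))*(149097 - 18788) = (-437694 + 62171*(-1/195259))*130309 = (-437694 - 62171/195259)*130309 = -85463754917/195259*130309 = -11136696439479353/195259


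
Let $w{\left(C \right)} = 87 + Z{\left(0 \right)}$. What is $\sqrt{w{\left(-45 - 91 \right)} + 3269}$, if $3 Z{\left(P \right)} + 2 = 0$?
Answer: $\frac{\sqrt{30198}}{3} \approx 57.925$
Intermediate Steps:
$Z{\left(P \right)} = - \frac{2}{3}$ ($Z{\left(P \right)} = - \frac{2}{3} + \frac{1}{3} \cdot 0 = - \frac{2}{3} + 0 = - \frac{2}{3}$)
$w{\left(C \right)} = \frac{259}{3}$ ($w{\left(C \right)} = 87 - \frac{2}{3} = \frac{259}{3}$)
$\sqrt{w{\left(-45 - 91 \right)} + 3269} = \sqrt{\frac{259}{3} + 3269} = \sqrt{\frac{10066}{3}} = \frac{\sqrt{30198}}{3}$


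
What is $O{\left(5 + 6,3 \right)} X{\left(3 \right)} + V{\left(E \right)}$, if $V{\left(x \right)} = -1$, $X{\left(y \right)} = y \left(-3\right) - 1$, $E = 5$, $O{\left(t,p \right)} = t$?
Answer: $-111$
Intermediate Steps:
$X{\left(y \right)} = -1 - 3 y$ ($X{\left(y \right)} = - 3 y - 1 = -1 - 3 y$)
$O{\left(5 + 6,3 \right)} X{\left(3 \right)} + V{\left(E \right)} = \left(5 + 6\right) \left(-1 - 9\right) - 1 = 11 \left(-1 - 9\right) - 1 = 11 \left(-10\right) - 1 = -110 - 1 = -111$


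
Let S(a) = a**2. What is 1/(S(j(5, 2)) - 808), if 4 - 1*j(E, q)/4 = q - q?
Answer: -1/552 ≈ -0.0018116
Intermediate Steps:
j(E, q) = 16 (j(E, q) = 16 - 4*(q - q) = 16 - 4*0 = 16 + 0 = 16)
1/(S(j(5, 2)) - 808) = 1/(16**2 - 808) = 1/(256 - 808) = 1/(-552) = -1/552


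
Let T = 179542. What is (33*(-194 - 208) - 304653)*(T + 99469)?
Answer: -88702898109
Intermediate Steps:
(33*(-194 - 208) - 304653)*(T + 99469) = (33*(-194 - 208) - 304653)*(179542 + 99469) = (33*(-402) - 304653)*279011 = (-13266 - 304653)*279011 = -317919*279011 = -88702898109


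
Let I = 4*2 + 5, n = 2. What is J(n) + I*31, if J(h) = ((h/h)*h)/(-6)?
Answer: 1208/3 ≈ 402.67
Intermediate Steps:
I = 13 (I = 8 + 5 = 13)
J(h) = -h/6 (J(h) = (1*h)*(-1/6) = h*(-1/6) = -h/6)
J(n) + I*31 = -1/6*2 + 13*31 = -1/3 + 403 = 1208/3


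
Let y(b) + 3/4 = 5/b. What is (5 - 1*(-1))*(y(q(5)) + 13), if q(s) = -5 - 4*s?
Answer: 723/10 ≈ 72.300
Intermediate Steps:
y(b) = -3/4 + 5/b
(5 - 1*(-1))*(y(q(5)) + 13) = (5 - 1*(-1))*((-3/4 + 5/(-5 - 4*5)) + 13) = (5 + 1)*((-3/4 + 5/(-5 - 20)) + 13) = 6*((-3/4 + 5/(-25)) + 13) = 6*((-3/4 + 5*(-1/25)) + 13) = 6*((-3/4 - 1/5) + 13) = 6*(-19/20 + 13) = 6*(241/20) = 723/10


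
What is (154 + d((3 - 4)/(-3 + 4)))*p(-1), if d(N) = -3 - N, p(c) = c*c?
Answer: 152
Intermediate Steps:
p(c) = c**2
(154 + d((3 - 4)/(-3 + 4)))*p(-1) = (154 + (-3 - (3 - 4)/(-3 + 4)))*(-1)**2 = (154 + (-3 - (-1)/1))*1 = (154 + (-3 - (-1)))*1 = (154 + (-3 - 1*(-1)))*1 = (154 + (-3 + 1))*1 = (154 - 2)*1 = 152*1 = 152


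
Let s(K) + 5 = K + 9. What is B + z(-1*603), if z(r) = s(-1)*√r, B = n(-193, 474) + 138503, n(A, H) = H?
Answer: 138977 + 9*I*√67 ≈ 1.3898e+5 + 73.668*I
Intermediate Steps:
s(K) = 4 + K (s(K) = -5 + (K + 9) = -5 + (9 + K) = 4 + K)
B = 138977 (B = 474 + 138503 = 138977)
z(r) = 3*√r (z(r) = (4 - 1)*√r = 3*√r)
B + z(-1*603) = 138977 + 3*√(-1*603) = 138977 + 3*√(-603) = 138977 + 3*(3*I*√67) = 138977 + 9*I*√67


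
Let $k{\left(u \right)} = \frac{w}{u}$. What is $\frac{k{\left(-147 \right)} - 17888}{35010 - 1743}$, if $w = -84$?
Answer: $- \frac{125212}{232869} \approx -0.53769$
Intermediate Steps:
$k{\left(u \right)} = - \frac{84}{u}$
$\frac{k{\left(-147 \right)} - 17888}{35010 - 1743} = \frac{- \frac{84}{-147} - 17888}{35010 - 1743} = \frac{\left(-84\right) \left(- \frac{1}{147}\right) - 17888}{33267} = \left(\frac{4}{7} - 17888\right) \frac{1}{33267} = \left(- \frac{125212}{7}\right) \frac{1}{33267} = - \frac{125212}{232869}$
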